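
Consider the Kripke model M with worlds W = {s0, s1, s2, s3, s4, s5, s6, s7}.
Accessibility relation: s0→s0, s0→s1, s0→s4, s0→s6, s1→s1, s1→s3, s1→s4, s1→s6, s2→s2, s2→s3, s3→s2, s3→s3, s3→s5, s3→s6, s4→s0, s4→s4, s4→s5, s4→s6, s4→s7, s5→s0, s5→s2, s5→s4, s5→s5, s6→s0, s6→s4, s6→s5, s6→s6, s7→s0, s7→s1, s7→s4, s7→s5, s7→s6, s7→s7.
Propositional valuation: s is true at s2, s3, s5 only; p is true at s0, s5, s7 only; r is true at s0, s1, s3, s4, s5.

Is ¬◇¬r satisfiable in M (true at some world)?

Recall that ◇ψ holds at a world iff ψ holds at some accessible world.
Let φ = ¬◇¬r. Evaluate φ at each world:
  s0 (successors {s0, s1, s4, s6}): φ is false.
  s1 (successors {s1, s3, s4, s6}): φ is false.
  s2 (successors {s2, s3}): φ is false.
  s3 (successors {s2, s3, s5, s6}): φ is false.
  s4 (successors {s0, s4, s5, s6, s7}): φ is false.
  s5 (successors {s0, s2, s4, s5}): φ is false.
  s6 (successors {s0, s4, s5, s6}): φ is false.
  s7 (successors {s0, s1, s4, s5, s6, s7}): φ is false.
For instance, at s3:
  At s3: ◇¬r is true, so ¬◇¬r is false.
    At s3: ◇¬r requires ¬r at some successor in {s2, s3, s5, s6}.
      ¬r holds at s2, so ◇¬r is true at s3.

No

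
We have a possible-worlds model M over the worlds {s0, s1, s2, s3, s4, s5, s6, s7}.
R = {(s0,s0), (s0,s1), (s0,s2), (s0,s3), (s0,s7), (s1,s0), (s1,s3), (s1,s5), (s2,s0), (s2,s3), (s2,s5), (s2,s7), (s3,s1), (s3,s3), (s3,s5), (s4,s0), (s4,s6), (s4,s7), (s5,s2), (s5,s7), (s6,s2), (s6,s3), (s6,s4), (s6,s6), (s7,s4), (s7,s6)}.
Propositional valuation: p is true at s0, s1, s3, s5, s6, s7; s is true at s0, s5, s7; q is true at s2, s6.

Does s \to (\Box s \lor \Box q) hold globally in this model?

Let φ = s \to (\Box s \lor \Box q). Evaluate φ at each world:
  s0 (successors {s0, s1, s2, s3, s7}): φ is false.
  s1 (successors {s0, s3, s5}): φ is true.
  s2 (successors {s0, s3, s5, s7}): φ is true.
  s3 (successors {s1, s3, s5}): φ is true.
  s4 (successors {s0, s6, s7}): φ is true.
  s5 (successors {s2, s7}): φ is false.
  s6 (successors {s2, s3, s4, s6}): φ is true.
  s7 (successors {s4, s6}): φ is false.
Detail at s0 (counterexample):
  At s0: s is true, \Box s \lor \Box q is false, so s \to (\Box s \lor \Box q) is false.
    At s0: \Box s is false, \Box q is false, so \Box s \lor \Box q is false.
      At s0: \Box s requires s at every successor {s0, s1, s2, s3, s7}.
        s fails at s1, so \Box s is false at s0.
      At s0: \Box q requires q at every successor {s0, s1, s2, s3, s7}.
        q fails at s0, so \Box q is false at s0.

No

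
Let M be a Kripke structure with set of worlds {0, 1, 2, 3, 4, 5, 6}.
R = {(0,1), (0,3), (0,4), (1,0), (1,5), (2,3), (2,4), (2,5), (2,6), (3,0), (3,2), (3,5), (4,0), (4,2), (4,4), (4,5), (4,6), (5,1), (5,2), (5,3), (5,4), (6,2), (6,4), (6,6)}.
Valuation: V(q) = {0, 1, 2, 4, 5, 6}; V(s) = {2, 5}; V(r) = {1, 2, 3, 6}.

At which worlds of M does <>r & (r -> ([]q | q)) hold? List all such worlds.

Let φ = <>r & (r -> ([]q | q)). Evaluate φ at each world:
  0 (successors {1, 3, 4}): φ is true.
  1 (successors {0, 5}): φ is false.
  2 (successors {3, 4, 5, 6}): φ is true.
  3 (successors {0, 2, 5}): φ is true.
  4 (successors {0, 2, 4, 5, 6}): φ is true.
  5 (successors {1, 2, 3, 4}): φ is true.
  6 (successors {2, 4, 6}): φ is true.
For instance, at 4:
  At 4: <>r is true, r -> ([]q | q) is true, so <>r & (r -> ([]q | q)) is true.
    At 4: <>r requires r at some successor in {0, 2, 4, 5, 6}.
      r holds at 2, so <>r is true at 4.
    At 4: r is false, []q | q is true, so r -> ([]q | q) is true.
      At 4: []q is true, q is true, so []q | q is true.
Satisfying worlds: {0, 2, 3, 4, 5, 6}

0, 2, 3, 4, 5, 6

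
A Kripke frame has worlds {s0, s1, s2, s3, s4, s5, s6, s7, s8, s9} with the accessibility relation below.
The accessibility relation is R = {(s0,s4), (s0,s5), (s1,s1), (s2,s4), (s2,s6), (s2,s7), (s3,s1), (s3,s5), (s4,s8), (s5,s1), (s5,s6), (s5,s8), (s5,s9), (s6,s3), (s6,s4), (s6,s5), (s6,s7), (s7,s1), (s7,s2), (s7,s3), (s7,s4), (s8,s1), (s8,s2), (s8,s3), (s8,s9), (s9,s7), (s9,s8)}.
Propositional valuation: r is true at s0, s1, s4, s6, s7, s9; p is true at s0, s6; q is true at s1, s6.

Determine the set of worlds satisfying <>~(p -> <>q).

Let φ = <>~(p -> <>q). Evaluate φ at each world:
  s0 (successors {s4, s5}): φ is false.
  s1 (successors {s1}): φ is false.
  s2 (successors {s4, s6, s7}): φ is true.
  s3 (successors {s1, s5}): φ is false.
  s4 (successors {s8}): φ is false.
  s5 (successors {s1, s6, s8, s9}): φ is true.
  s6 (successors {s3, s4, s5, s7}): φ is false.
  s7 (successors {s1, s2, s3, s4}): φ is false.
  s8 (successors {s1, s2, s3, s9}): φ is false.
  s9 (successors {s7, s8}): φ is false.
For instance, at s6:
  At s6: <>~(p -> <>q) requires ~(p -> <>q) at some successor in {s3, s4, s5, s7}.
    At s3: ~(p -> <>q) is false.
    At s4: ~(p -> <>q) is false.
    At s5: ~(p -> <>q) is false.
    At s7: ~(p -> <>q) is false.
  So <>~(p -> <>q) is false at s6.
Satisfying worlds: {s2, s5}

s2, s5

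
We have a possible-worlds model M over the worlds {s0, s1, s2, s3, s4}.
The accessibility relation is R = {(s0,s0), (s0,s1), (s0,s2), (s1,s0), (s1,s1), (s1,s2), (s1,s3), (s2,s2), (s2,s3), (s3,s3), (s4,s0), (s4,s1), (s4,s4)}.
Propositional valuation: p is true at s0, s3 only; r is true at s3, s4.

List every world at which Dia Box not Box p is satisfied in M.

s0, s1, s4

Let φ = Dia Box not Box p. Evaluate φ at each world:
  s0 (successors {s0, s1, s2}): φ is true.
  s1 (successors {s0, s1, s2, s3}): φ is true.
  s2 (successors {s2, s3}): φ is false.
  s3 (successors {s3}): φ is false.
  s4 (successors {s0, s1, s4}): φ is true.
For instance, at s3:
  At s3: Dia Box not Box p requires Box not Box p at some successor in {s3}.
    At s3: Box not Box p is false.
  So Dia Box not Box p is false at s3.
Satisfying worlds: {s0, s1, s4}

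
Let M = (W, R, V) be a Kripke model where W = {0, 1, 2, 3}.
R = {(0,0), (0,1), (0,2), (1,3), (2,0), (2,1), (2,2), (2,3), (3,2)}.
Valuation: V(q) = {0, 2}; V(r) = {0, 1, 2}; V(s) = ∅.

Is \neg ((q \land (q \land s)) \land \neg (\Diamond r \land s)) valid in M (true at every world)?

Let φ = \neg ((q \land (q \land s)) \land \neg (\Diamond r \land s)). Evaluate φ at each world:
  0 (successors {0, 1, 2}): φ is true.
  1 (successors {3}): φ is true.
  2 (successors {0, 1, 2, 3}): φ is true.
  3 (successors {2}): φ is true.
For instance, at 1:
  At 1: (q \land (q \land s)) \land \neg (\Diamond r \land s) is false, so \neg ((q \land (q \land s)) \land \neg (\Diamond r \land s)) is true.
    At 1: q \land (q \land s) is false, \neg (\Diamond r \land s) is true, so (q \land (q \land s)) \land \neg (\Diamond r \land s) is false.
      At 1: \Diamond r \land s is false, so \neg (\Diamond r \land s) is true.

Yes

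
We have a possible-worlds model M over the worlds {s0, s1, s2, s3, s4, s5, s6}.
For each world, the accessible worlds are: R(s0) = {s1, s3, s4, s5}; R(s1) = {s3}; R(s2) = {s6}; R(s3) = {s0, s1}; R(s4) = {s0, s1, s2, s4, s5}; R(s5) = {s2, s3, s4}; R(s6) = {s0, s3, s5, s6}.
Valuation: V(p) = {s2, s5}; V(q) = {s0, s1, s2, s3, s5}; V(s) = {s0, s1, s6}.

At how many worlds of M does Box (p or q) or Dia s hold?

6

Let φ = Box (p or q) or Dia s. Evaluate φ at each world:
  s0 (successors {s1, s3, s4, s5}): φ is true.
  s1 (successors {s3}): φ is true.
  s2 (successors {s6}): φ is true.
  s3 (successors {s0, s1}): φ is true.
  s4 (successors {s0, s1, s2, s4, s5}): φ is true.
  s5 (successors {s2, s3, s4}): φ is false.
  s6 (successors {s0, s3, s5, s6}): φ is true.
For instance, at s0:
  At s0: Box (p or q) is false, Dia s is true, so Box (p or q) or Dia s is true.
    At s0: Box (p or q) requires p or q at every successor {s1, s3, s4, s5}.
      p or q fails at s4, so Box (p or q) is false at s0.
    At s0: Dia s requires s at some successor in {s1, s3, s4, s5}.
      s holds at s1, so Dia s is true at s0.
Satisfying worlds: {s0, s1, s2, s3, s4, s6}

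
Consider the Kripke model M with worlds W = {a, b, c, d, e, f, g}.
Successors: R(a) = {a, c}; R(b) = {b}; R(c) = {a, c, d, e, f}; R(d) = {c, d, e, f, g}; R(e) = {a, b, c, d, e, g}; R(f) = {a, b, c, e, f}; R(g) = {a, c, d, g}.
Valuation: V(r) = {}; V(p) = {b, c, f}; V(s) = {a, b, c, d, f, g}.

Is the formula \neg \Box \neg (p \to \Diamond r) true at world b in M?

At b: \Box \neg (p \to \Diamond r) is true, so \neg \Box \neg (p \to \Diamond r) is false.
  At b: \Box \neg (p \to \Diamond r) requires \neg (p \to \Diamond r) at every successor {b}.
      At b: p \to \Diamond r is false, so \neg (p \to \Diamond r) is true.
  So \Box \neg (p \to \Diamond r) is true at b.

No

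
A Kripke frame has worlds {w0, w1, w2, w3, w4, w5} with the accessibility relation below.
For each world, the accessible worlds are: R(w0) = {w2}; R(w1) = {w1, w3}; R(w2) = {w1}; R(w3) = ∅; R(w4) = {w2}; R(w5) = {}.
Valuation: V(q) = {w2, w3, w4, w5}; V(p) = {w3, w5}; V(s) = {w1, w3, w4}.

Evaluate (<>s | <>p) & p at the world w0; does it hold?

Recall that <>ψ holds at a world iff ψ holds at some accessible world.
At w0: <>s | <>p is false, p is false, so (<>s | <>p) & p is false.
  At w0: <>s is false, <>p is false, so <>s | <>p is false.
    At w0: <>s requires s at some successor in {w2}.
      At w2: s is false.
    So <>s is false at w0.
    At w0: <>p requires p at some successor in {w2}.
      At w2: p is false.
    So <>p is false at w0.

No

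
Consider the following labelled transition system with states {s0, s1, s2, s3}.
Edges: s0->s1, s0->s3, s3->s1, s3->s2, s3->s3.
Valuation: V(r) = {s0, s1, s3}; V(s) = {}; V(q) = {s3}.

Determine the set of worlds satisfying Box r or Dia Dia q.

Recall that Box ψ holds at a world iff ψ holds at every accessible world, and Dia ψ holds iff ψ holds at some accessible world.
Let φ = Box r or Dia Dia q. Evaluate φ at each world:
  s0 (successors {s1, s3}): φ is true.
  s1 (successors ∅): φ is true.
  s2 (successors ∅): φ is true.
  s3 (successors {s1, s2, s3}): φ is true.
For instance, at s3:
  At s3: Box r is false, Dia Dia q is true, so Box r or Dia Dia q is true.
    At s3: Box r requires r at every successor {s1, s2, s3}.
      r fails at s2, so Box r is false at s3.
    At s3: Dia Dia q requires Dia q at some successor in {s1, s2, s3}.
      Dia q holds at s3, so Dia Dia q is true at s3.
Satisfying worlds: {s0, s1, s2, s3}

s0, s1, s2, s3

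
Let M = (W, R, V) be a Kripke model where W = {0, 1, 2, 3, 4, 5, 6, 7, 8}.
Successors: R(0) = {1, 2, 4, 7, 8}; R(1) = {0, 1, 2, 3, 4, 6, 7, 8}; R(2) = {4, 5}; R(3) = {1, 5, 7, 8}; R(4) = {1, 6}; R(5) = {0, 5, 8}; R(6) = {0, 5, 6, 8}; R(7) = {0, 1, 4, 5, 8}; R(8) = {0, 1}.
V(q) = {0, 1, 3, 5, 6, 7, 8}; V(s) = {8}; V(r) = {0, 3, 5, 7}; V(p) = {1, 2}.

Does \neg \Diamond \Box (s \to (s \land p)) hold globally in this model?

No

Let φ = \neg \Diamond \Box (s \to (s \land p)). Evaluate φ at each world:
  0 (successors {1, 2, 4, 7, 8}): φ is false.
  1 (successors {0, 1, 2, 3, 4, 6, 7, 8}): φ is false.
  2 (successors {4, 5}): φ is false.
  3 (successors {1, 5, 7, 8}): φ is false.
  4 (successors {1, 6}): φ is true.
  5 (successors {0, 5, 8}): φ is false.
  6 (successors {0, 5, 6, 8}): φ is false.
  7 (successors {0, 1, 4, 5, 8}): φ is false.
  8 (successors {0, 1}): φ is true.
Detail at 0 (counterexample):
  At 0: \Diamond \Box (s \to (s \land p)) is true, so \neg \Diamond \Box (s \to (s \land p)) is false.
    At 0: \Diamond \Box (s \to (s \land p)) requires \Box (s \to (s \land p)) at some successor in {1, 2, 4, 7, 8}.
      \Box (s \to (s \land p)) holds at 2, so \Diamond \Box (s \to (s \land p)) is true at 0.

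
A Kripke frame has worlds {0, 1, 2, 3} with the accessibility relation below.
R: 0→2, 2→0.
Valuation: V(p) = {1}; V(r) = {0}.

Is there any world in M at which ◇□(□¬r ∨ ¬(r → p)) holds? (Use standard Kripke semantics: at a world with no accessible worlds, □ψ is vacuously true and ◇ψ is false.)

Yes

Let φ = ◇□(□¬r ∨ ¬(r → p)). Evaluate φ at each world:
  0 (successors {2}): φ is true.
  1 (successors ∅): φ is false.
  2 (successors {0}): φ is false.
  3 (successors ∅): φ is false.
Detail at 0 (witness):
  At 0: ◇□(□¬r ∨ ¬(r → p)) requires □(□¬r ∨ ¬(r → p)) at some successor in {2}.
    □(□¬r ∨ ¬(r → p)) holds at 2, so ◇□(□¬r ∨ ¬(r → p)) is true at 0.
      At 2: □(□¬r ∨ ¬(r → p)) requires □¬r ∨ ¬(r → p) at every successor {0}.
        At 0: □¬r ∨ ¬(r → p) is true.
      So □(□¬r ∨ ¬(r → p)) is true at 2.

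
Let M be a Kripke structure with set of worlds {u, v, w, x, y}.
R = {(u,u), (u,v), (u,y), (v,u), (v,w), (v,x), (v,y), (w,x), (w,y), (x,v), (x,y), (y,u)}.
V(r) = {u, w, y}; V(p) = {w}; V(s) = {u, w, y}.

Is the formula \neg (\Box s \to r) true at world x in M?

At x: \Box s \to r is true, so \neg (\Box s \to r) is false.
  At x: \Box s is false, r is false, so \Box s \to r is true.
    At x: \Box s requires s at every successor {v, y}.
      s fails at v, so \Box s is false at x.

No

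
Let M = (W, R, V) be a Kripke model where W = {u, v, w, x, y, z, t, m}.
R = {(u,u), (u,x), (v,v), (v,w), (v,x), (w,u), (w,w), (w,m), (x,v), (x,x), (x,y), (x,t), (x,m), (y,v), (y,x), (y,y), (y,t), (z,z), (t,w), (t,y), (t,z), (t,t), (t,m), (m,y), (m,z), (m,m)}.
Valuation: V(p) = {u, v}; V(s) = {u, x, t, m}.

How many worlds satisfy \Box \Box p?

Let φ = \Box \Box p. Evaluate φ at each world:
  u (successors {u, x}): φ is false.
  v (successors {v, w, x}): φ is false.
  w (successors {u, w, m}): φ is false.
  x (successors {v, x, y, t, m}): φ is false.
  y (successors {v, x, y, t}): φ is false.
  z (successors {z}): φ is false.
  t (successors {w, y, z, t, m}): φ is false.
  m (successors {y, z, m}): φ is false.
For instance, at t:
  At t: \Box \Box p requires \Box p at every successor {w, y, z, t, m}.
    \Box p fails at w, so \Box \Box p is false at t.
      At w: \Box p requires p at every successor {u, w, m}.
        p fails at w, so \Box p is false at w.
Satisfying worlds: none.

0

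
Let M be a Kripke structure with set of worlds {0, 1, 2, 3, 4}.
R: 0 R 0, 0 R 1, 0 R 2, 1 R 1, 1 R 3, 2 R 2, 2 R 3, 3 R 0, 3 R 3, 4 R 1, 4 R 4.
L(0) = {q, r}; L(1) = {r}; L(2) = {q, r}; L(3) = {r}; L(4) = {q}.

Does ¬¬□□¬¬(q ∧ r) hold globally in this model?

No

Let φ = ¬¬□□¬¬(q ∧ r). Evaluate φ at each world:
  0 (successors {0, 1, 2}): φ is false.
  1 (successors {1, 3}): φ is false.
  2 (successors {2, 3}): φ is false.
  3 (successors {0, 3}): φ is false.
  4 (successors {1, 4}): φ is false.
Detail at 0 (counterexample):
  At 0: ¬□□¬¬(q ∧ r) is true, so ¬¬□□¬¬(q ∧ r) is false.
    At 0: □□¬¬(q ∧ r) is false, so ¬□□¬¬(q ∧ r) is true.
      At 0: □□¬¬(q ∧ r) requires □¬¬(q ∧ r) at every successor {0, 1, 2}.
        □¬¬(q ∧ r) fails at 0, so □□¬¬(q ∧ r) is false at 0.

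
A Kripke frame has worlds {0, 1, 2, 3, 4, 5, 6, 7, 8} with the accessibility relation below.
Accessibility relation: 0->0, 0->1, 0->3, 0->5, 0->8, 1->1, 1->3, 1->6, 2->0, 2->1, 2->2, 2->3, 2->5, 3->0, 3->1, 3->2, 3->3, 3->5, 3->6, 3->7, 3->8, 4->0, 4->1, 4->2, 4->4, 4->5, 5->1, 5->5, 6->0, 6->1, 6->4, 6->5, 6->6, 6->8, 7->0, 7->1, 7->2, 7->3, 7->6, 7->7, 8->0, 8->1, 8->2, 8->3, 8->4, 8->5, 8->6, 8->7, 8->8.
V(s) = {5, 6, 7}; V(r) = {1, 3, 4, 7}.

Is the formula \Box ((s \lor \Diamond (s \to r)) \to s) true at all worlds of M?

Let φ = \Box ((s \lor \Diamond (s \to r)) \to s). Evaluate φ at each world:
  0 (successors {0, 1, 3, 5, 8}): φ is false.
  1 (successors {1, 3, 6}): φ is false.
  2 (successors {0, 1, 2, 3, 5}): φ is false.
  3 (successors {0, 1, 2, 3, 5, 6, 7, 8}): φ is false.
  4 (successors {0, 1, 2, 4, 5}): φ is false.
  5 (successors {1, 5}): φ is false.
  6 (successors {0, 1, 4, 5, 6, 8}): φ is false.
  7 (successors {0, 1, 2, 3, 6, 7}): φ is false.
  8 (successors {0, 1, 2, 3, 4, 5, 6, 7, 8}): φ is false.
Detail at 0 (counterexample):
  At 0: \Box ((s \lor \Diamond (s \to r)) \to s) requires (s \lor \Diamond (s \to r)) \to s at every successor {0, 1, 3, 5, 8}.
    (s \lor \Diamond (s \to r)) \to s fails at 0, so \Box ((s \lor \Diamond (s \to r)) \to s) is false at 0.
      At 0: s \lor \Diamond (s \to r) is true, s is false, so (s \lor \Diamond (s \to r)) \to s is false.

No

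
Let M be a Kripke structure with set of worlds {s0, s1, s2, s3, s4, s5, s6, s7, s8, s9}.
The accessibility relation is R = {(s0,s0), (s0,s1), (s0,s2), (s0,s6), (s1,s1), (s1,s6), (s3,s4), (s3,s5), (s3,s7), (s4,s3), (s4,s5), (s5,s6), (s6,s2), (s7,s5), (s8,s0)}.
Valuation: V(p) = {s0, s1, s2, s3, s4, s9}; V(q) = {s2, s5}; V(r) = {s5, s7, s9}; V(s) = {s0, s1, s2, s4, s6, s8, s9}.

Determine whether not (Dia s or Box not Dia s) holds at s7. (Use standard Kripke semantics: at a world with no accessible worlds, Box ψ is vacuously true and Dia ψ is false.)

At s7: Dia s or Box not Dia s is false, so not (Dia s or Box not Dia s) is true.
  At s7: Dia s is false, Box not Dia s is false, so Dia s or Box not Dia s is false.
    At s7: Dia s requires s at some successor in {s5}.
      At s5: s is false.
    So Dia s is false at s7.
    At s7: Box not Dia s requires not Dia s at every successor {s5}.
      not Dia s fails at s5, so Box not Dia s is false at s7.

Yes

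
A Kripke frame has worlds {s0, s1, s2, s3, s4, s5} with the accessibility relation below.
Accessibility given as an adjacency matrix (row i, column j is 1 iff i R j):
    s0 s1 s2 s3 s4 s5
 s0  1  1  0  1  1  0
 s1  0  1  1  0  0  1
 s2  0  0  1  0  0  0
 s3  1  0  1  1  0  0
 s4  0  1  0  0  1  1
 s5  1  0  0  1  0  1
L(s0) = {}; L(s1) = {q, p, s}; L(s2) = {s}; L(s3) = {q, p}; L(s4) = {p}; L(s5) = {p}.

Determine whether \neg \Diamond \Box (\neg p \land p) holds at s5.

Yes

Recall that \Box ψ holds at a world iff ψ holds at every accessible world, and \Diamond ψ holds iff ψ holds at some accessible world.
At s5: \Diamond \Box (\neg p \land p) is false, so \neg \Diamond \Box (\neg p \land p) is true.
  At s5: \Diamond \Box (\neg p \land p) requires \Box (\neg p \land p) at some successor in {s0, s3, s5}.
    At s0: \Box (\neg p \land p) is false.
    At s3: \Box (\neg p \land p) is false.
    At s5: \Box (\neg p \land p) is false.
  So \Diamond \Box (\neg p \land p) is false at s5.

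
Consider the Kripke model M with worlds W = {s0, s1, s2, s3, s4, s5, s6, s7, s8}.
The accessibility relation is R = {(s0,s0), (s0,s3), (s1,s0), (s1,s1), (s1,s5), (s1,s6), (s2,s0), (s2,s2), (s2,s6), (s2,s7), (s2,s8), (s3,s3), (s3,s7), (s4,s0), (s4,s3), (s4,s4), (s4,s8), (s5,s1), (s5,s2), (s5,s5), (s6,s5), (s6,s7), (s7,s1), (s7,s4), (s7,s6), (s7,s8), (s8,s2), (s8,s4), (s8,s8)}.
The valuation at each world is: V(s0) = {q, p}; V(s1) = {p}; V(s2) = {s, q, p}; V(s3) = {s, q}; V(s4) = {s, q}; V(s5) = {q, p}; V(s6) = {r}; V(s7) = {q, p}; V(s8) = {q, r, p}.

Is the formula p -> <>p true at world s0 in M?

Yes

At s0: p is true, <>p is true, so p -> <>p is true.
  At s0: <>p requires p at some successor in {s0, s3}.
    p holds at s0, so <>p is true at s0.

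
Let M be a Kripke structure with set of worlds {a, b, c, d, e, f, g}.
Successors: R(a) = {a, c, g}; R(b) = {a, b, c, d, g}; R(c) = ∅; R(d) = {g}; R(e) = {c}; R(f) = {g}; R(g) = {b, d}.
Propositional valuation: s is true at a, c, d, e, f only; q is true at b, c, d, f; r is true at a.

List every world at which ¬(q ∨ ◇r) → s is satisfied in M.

a, b, c, d, e, f

Let φ = ¬(q ∨ ◇r) → s. Evaluate φ at each world:
  a (successors {a, c, g}): φ is true.
  b (successors {a, b, c, d, g}): φ is true.
  c (successors ∅): φ is true.
  d (successors {g}): φ is true.
  e (successors {c}): φ is true.
  f (successors {g}): φ is true.
  g (successors {b, d}): φ is false.
For instance, at b:
  At b: ¬(q ∨ ◇r) is false, s is false, so ¬(q ∨ ◇r) → s is true.
    At b: q ∨ ◇r is true, so ¬(q ∨ ◇r) is false.
      At b: q is true, ◇r is true, so q ∨ ◇r is true.
Satisfying worlds: {a, b, c, d, e, f}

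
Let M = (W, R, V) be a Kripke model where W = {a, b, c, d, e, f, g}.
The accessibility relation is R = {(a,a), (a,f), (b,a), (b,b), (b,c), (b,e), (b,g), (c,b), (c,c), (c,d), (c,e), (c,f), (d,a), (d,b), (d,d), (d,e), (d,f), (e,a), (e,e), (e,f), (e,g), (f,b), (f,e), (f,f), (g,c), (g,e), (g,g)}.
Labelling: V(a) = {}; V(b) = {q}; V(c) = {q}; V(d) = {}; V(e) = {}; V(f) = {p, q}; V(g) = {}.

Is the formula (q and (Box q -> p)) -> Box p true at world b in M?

No

At b: q and (Box q -> p) is true, Box p is false, so (q and (Box q -> p)) -> Box p is false.
  At b: q is true, Box q -> p is true, so q and (Box q -> p) is true.
    At b: Box q is false, p is false, so Box q -> p is true.
      At b: Box q requires q at every successor {a, b, c, e, g}.
        q fails at a, so Box q is false at b.
  At b: Box p requires p at every successor {a, b, c, e, g}.
    p fails at a, so Box p is false at b.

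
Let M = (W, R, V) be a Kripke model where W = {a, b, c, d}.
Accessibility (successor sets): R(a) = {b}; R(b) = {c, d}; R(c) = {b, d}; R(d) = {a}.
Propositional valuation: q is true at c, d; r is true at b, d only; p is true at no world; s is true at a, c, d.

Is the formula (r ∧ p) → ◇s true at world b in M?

Yes

Recall that ◇ψ holds at a world iff ψ holds at some accessible world.
At b: r ∧ p is false, ◇s is true, so (r ∧ p) → ◇s is true.
  At b: ◇s requires s at some successor in {c, d}.
    s holds at c, so ◇s is true at b.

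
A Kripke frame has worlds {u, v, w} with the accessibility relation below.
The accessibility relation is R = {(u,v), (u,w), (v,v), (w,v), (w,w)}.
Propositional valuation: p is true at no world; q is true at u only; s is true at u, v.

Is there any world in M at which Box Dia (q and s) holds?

No

Let φ = Box Dia (q and s). Evaluate φ at each world:
  u (successors {v, w}): φ is false.
  v (successors {v}): φ is false.
  w (successors {v, w}): φ is false.
For instance, at w:
  At w: Box Dia (q and s) requires Dia (q and s) at every successor {v, w}.
    Dia (q and s) fails at v, so Box Dia (q and s) is false at w.
      At v: Dia (q and s) requires q and s at some successor in {v}.
        At v: q and s is false.
      So Dia (q and s) is false at v.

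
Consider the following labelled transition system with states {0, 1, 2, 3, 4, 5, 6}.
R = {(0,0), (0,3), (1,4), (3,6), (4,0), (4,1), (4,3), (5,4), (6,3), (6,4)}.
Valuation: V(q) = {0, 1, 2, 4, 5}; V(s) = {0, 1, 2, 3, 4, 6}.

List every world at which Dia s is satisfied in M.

0, 1, 3, 4, 5, 6

Recall that Dia ψ holds at a world iff ψ holds at some accessible world.
Let φ = Dia s. Evaluate φ at each world:
  0 (successors {0, 3}): φ is true.
  1 (successors {4}): φ is true.
  2 (successors ∅): φ is false.
  3 (successors {6}): φ is true.
  4 (successors {0, 1, 3}): φ is true.
  5 (successors {4}): φ is true.
  6 (successors {3, 4}): φ is true.
For instance, at 1:
  At 1: Dia s requires s at some successor in {4}.
    s holds at 4, so Dia s is true at 1.
Satisfying worlds: {0, 1, 3, 4, 5, 6}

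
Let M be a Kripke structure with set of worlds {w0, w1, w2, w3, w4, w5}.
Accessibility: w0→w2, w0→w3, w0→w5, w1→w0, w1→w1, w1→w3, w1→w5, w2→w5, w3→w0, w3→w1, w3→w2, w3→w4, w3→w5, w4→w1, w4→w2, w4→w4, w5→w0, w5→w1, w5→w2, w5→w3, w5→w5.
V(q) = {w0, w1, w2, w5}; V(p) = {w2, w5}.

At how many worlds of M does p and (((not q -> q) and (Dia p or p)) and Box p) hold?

Let φ = p and (((not q -> q) and (Dia p or p)) and Box p). Evaluate φ at each world:
  w0 (successors {w2, w3, w5}): φ is false.
  w1 (successors {w0, w1, w3, w5}): φ is false.
  w2 (successors {w5}): φ is true.
  w3 (successors {w0, w1, w2, w4, w5}): φ is false.
  w4 (successors {w1, w2, w4}): φ is false.
  w5 (successors {w0, w1, w2, w3, w5}): φ is false.
For instance, at w0:
  At w0: p is false, ((not q -> q) and (Dia p or p)) and Box p is false, so p and (((not q -> q) and (Dia p or p)) and Box p) is false.
    At w0: (not q -> q) and (Dia p or p) is true, Box p is false, so ((not q -> q) and (Dia p or p)) and Box p is false.
      At w0: not q -> q is true, Dia p or p is true, so (not q -> q) and (Dia p or p) is true.
      At w0: Box p requires p at every successor {w2, w3, w5}.
        p fails at w3, so Box p is false at w0.
Satisfying worlds: {w2}

1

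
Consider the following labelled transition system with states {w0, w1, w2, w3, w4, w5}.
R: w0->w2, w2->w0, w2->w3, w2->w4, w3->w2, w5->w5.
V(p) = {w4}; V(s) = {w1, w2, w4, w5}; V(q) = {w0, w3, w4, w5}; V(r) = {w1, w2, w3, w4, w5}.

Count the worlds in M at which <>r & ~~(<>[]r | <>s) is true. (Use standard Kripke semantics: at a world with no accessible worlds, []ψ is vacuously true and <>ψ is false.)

Let φ = <>r & ~~(<>[]r | <>s). Evaluate φ at each world:
  w0 (successors {w2}): φ is true.
  w1 (successors ∅): φ is false.
  w2 (successors {w0, w3, w4}): φ is true.
  w3 (successors {w2}): φ is true.
  w4 (successors ∅): φ is false.
  w5 (successors {w5}): φ is true.
For instance, at w0:
  At w0: <>r is true, ~~(<>[]r | <>s) is true, so <>r & ~~(<>[]r | <>s) is true.
    At w0: <>r requires r at some successor in {w2}.
      r holds at w2, so <>r is true at w0.
    At w0: ~(<>[]r | <>s) is false, so ~~(<>[]r | <>s) is true.
      At w0: <>[]r | <>s is true, so ~(<>[]r | <>s) is false.
Satisfying worlds: {w0, w2, w3, w5}

4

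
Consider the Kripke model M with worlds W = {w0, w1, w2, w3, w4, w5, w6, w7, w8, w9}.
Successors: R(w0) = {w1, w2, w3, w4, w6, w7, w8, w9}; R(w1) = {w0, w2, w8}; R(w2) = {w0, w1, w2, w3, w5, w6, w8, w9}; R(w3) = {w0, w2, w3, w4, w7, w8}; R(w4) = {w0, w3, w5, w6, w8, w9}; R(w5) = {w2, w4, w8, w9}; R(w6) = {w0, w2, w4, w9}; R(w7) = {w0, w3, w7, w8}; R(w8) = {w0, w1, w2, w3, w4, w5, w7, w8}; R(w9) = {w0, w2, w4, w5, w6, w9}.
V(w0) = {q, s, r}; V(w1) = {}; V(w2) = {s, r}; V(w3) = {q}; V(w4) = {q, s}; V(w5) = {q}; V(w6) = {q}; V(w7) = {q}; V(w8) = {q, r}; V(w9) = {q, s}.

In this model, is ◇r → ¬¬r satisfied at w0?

Yes

Recall that ◇ψ holds at a world iff ψ holds at some accessible world.
At w0: ◇r is true, ¬¬r is true, so ◇r → ¬¬r is true.
  At w0: ◇r requires r at some successor in {w1, w2, w3, w4, w6, w7, w8, w9}.
    r holds at w2, so ◇r is true at w0.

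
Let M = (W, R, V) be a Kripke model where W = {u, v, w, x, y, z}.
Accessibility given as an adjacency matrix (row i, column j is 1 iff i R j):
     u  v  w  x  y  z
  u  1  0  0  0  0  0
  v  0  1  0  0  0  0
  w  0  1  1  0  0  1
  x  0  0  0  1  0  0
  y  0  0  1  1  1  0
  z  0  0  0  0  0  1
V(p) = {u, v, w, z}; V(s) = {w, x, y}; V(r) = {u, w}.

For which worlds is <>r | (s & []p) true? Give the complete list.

Let φ = <>r | (s & []p). Evaluate φ at each world:
  u (successors {u}): φ is true.
  v (successors {v}): φ is false.
  w (successors {v, w, z}): φ is true.
  x (successors {x}): φ is false.
  y (successors {w, x, y}): φ is true.
  z (successors {z}): φ is false.
For instance, at x:
  At x: <>r is false, s & []p is false, so <>r | (s & []p) is false.
    At x: <>r requires r at some successor in {x}.
      At x: r is false.
    So <>r is false at x.
    At x: s is true, []p is false, so s & []p is false.
      At x: []p requires p at every successor {x}.
        p fails at x, so []p is false at x.
Satisfying worlds: {u, w, y}

u, w, y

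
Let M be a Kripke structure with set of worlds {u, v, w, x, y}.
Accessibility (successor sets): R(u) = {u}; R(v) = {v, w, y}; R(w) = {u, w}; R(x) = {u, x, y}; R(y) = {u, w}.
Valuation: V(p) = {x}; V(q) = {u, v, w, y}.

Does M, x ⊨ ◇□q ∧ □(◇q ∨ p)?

At x: ◇□q is true, □(◇q ∨ p) is true, so ◇□q ∧ □(◇q ∨ p) is true.
  At x: ◇□q requires □q at some successor in {u, x, y}.
    □q holds at u, so ◇□q is true at x.
      At u: □q requires q at every successor {u}.
        At u: q is true.
      So □q is true at u.
  At x: □(◇q ∨ p) requires ◇q ∨ p at every successor {u, x, y}.
      At u: ◇q is true, p is false, so ◇q ∨ p is true.
      At x: ◇q is true, p is true, so ◇q ∨ p is true.
      At y: ◇q is true, p is false, so ◇q ∨ p is true.
  So □(◇q ∨ p) is true at x.

Yes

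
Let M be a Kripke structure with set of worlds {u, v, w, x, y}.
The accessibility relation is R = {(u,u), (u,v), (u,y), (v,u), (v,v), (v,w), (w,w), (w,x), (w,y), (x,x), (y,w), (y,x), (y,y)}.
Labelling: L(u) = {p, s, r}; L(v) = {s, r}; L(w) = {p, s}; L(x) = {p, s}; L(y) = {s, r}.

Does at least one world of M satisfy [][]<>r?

No

Recall that []ψ holds at a world iff ψ holds at every accessible world, and <>ψ holds iff ψ holds at some accessible world.
Let φ = [][]<>r. Evaluate φ at each world:
  u (successors {u, v, y}): φ is false.
  v (successors {u, v, w}): φ is false.
  w (successors {w, x, y}): φ is false.
  x (successors {x}): φ is false.
  y (successors {w, x, y}): φ is false.
For instance, at u:
  At u: [][]<>r requires []<>r at every successor {u, v, y}.
    []<>r fails at y, so [][]<>r is false at u.
      At y: []<>r requires <>r at every successor {w, x, y}.
        <>r fails at x, so []<>r is false at y.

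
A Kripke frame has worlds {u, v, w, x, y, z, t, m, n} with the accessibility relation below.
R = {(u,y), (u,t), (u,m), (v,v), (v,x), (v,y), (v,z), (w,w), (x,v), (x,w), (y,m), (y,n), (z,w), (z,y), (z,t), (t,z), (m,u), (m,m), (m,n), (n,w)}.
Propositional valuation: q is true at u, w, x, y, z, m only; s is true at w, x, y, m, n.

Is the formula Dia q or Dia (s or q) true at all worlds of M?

Yes

Recall that Dia ψ holds at a world iff ψ holds at some accessible world.
Let φ = Dia q or Dia (s or q). Evaluate φ at each world:
  u (successors {y, t, m}): φ is true.
  v (successors {v, x, y, z}): φ is true.
  w (successors {w}): φ is true.
  x (successors {v, w}): φ is true.
  y (successors {m, n}): φ is true.
  z (successors {w, y, t}): φ is true.
  t (successors {z}): φ is true.
  m (successors {u, m, n}): φ is true.
  n (successors {w}): φ is true.
For instance, at v:
  At v: Dia q is true, Dia (s or q) is true, so Dia q or Dia (s or q) is true.
    At v: Dia q requires q at some successor in {v, x, y, z}.
      q holds at x, so Dia q is true at v.
    At v: Dia (s or q) requires s or q at some successor in {v, x, y, z}.
      s or q holds at x, so Dia (s or q) is true at v.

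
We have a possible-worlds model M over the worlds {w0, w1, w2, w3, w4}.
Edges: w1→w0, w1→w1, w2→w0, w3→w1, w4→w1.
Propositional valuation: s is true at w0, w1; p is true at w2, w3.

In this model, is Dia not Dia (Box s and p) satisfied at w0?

Recall that Box ψ holds at a world iff ψ holds at every accessible world, and Dia ψ holds iff ψ holds at some accessible world.
At w0: no accessible worlds, so Dia not Dia (Box s and p) is false.

No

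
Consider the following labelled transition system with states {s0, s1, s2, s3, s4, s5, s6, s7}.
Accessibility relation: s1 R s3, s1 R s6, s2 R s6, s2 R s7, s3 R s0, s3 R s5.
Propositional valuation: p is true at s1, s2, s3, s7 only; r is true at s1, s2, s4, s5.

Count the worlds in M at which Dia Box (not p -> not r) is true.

3

Recall that Box ψ holds at a world iff ψ holds at every accessible world, and Dia ψ holds iff ψ holds at some accessible world.
Let φ = Dia Box (not p -> not r). Evaluate φ at each world:
  s0 (successors ∅): φ is false.
  s1 (successors {s3, s6}): φ is true.
  s2 (successors {s6, s7}): φ is true.
  s3 (successors {s0, s5}): φ is true.
  s4 (successors ∅): φ is false.
  s5 (successors ∅): φ is false.
  s6 (successors ∅): φ is false.
  s7 (successors ∅): φ is false.
For instance, at s1:
  At s1: Dia Box (not p -> not r) requires Box (not p -> not r) at some successor in {s3, s6}.
    Box (not p -> not r) holds at s6, so Dia Box (not p -> not r) is true at s1.
      At s6: no accessible worlds, so Box (not p -> not r) holds vacuously.
Satisfying worlds: {s1, s2, s3}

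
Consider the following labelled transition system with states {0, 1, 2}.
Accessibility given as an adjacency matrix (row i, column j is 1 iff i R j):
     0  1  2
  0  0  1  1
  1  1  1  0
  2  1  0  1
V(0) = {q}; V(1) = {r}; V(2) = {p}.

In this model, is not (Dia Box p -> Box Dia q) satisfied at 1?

At 1: Dia Box p -> Box Dia q is true, so not (Dia Box p -> Box Dia q) is false.
  At 1: Dia Box p is false, Box Dia q is false, so Dia Box p -> Box Dia q is true.
    At 1: Dia Box p requires Box p at some successor in {0, 1}.
      At 0: Box p is false.
      At 1: Box p is false.
    So Dia Box p is false at 1.
    At 1: Box Dia q requires Dia q at every successor {0, 1}.
      Dia q fails at 0, so Box Dia q is false at 1.

No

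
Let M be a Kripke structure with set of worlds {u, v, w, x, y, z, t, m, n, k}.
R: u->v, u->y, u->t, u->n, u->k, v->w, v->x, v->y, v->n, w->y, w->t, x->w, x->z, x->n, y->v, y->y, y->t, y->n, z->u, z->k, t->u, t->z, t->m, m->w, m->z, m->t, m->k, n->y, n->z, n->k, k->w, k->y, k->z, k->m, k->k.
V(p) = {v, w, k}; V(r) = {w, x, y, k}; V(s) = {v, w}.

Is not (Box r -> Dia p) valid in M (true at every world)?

No

Let φ = not (Box r -> Dia p). Evaluate φ at each world:
  u (successors {v, y, t, n, k}): φ is false.
  v (successors {w, x, y, n}): φ is false.
  w (successors {y, t}): φ is false.
  x (successors {w, z, n}): φ is false.
  y (successors {v, y, t, n}): φ is false.
  z (successors {u, k}): φ is false.
  t (successors {u, z, m}): φ is false.
  m (successors {w, z, t, k}): φ is false.
  n (successors {y, z, k}): φ is false.
  k (successors {w, y, z, m, k}): φ is false.
Detail at u (counterexample):
  At u: Box r -> Dia p is true, so not (Box r -> Dia p) is false.
    At u: Box r is false, Dia p is true, so Box r -> Dia p is true.
      At u: Box r requires r at every successor {v, y, t, n, k}.
        r fails at v, so Box r is false at u.
      At u: Dia p requires p at some successor in {v, y, t, n, k}.
        p holds at v, so Dia p is true at u.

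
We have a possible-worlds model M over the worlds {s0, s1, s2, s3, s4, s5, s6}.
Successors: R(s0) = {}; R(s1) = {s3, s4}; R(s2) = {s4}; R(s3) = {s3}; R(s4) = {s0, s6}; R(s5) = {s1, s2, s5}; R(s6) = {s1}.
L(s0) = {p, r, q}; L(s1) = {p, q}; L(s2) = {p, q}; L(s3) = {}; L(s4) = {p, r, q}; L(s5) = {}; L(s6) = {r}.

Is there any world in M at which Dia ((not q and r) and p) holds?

No

Let φ = Dia ((not q and r) and p). Evaluate φ at each world:
  s0 (successors ∅): φ is false.
  s1 (successors {s3, s4}): φ is false.
  s2 (successors {s4}): φ is false.
  s3 (successors {s3}): φ is false.
  s4 (successors {s0, s6}): φ is false.
  s5 (successors {s1, s2, s5}): φ is false.
  s6 (successors {s1}): φ is false.
For instance, at s1:
  At s1: Dia ((not q and r) and p) requires (not q and r) and p at some successor in {s3, s4}.
    At s3: (not q and r) and p is false.
    At s4: (not q and r) and p is false.
  So Dia ((not q and r) and p) is false at s1.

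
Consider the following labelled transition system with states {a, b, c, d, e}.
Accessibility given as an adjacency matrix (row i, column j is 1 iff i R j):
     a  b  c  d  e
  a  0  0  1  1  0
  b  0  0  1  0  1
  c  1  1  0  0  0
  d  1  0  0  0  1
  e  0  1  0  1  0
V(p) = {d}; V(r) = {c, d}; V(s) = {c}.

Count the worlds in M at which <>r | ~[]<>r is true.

Recall that []ψ holds at a world iff ψ holds at every accessible world, and <>ψ holds iff ψ holds at some accessible world.
Let φ = <>r | ~[]<>r. Evaluate φ at each world:
  a (successors {c, d}): φ is true.
  b (successors {c, e}): φ is true.
  c (successors {a, b}): φ is false.
  d (successors {a, e}): φ is false.
  e (successors {b, d}): φ is true.
For instance, at b:
  At b: <>r is true, ~[]<>r is true, so <>r | ~[]<>r is true.
    At b: <>r requires r at some successor in {c, e}.
      r holds at c, so <>r is true at b.
    At b: []<>r is false, so ~[]<>r is true.
      At b: []<>r requires <>r at every successor {c, e}.
        <>r fails at c, so []<>r is false at b.
Satisfying worlds: {a, b, e}

3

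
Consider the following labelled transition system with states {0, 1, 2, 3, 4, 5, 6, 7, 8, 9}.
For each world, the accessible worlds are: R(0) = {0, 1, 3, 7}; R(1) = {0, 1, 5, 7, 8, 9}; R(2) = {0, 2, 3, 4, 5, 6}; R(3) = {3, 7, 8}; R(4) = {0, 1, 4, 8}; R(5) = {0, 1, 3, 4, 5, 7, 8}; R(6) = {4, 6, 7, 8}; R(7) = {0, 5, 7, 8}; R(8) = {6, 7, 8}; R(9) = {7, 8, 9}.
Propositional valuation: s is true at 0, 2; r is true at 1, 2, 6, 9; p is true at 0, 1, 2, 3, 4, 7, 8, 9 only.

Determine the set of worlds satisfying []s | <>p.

Let φ = []s | <>p. Evaluate φ at each world:
  0 (successors {0, 1, 3, 7}): φ is true.
  1 (successors {0, 1, 5, 7, 8, 9}): φ is true.
  2 (successors {0, 2, 3, 4, 5, 6}): φ is true.
  3 (successors {3, 7, 8}): φ is true.
  4 (successors {0, 1, 4, 8}): φ is true.
  5 (successors {0, 1, 3, 4, 5, 7, 8}): φ is true.
  6 (successors {4, 6, 7, 8}): φ is true.
  7 (successors {0, 5, 7, 8}): φ is true.
  8 (successors {6, 7, 8}): φ is true.
  9 (successors {7, 8, 9}): φ is true.
For instance, at 3:
  At 3: []s is false, <>p is true, so []s | <>p is true.
    At 3: []s requires s at every successor {3, 7, 8}.
      s fails at 3, so []s is false at 3.
    At 3: <>p requires p at some successor in {3, 7, 8}.
      p holds at 3, so <>p is true at 3.
Satisfying worlds: {0, 1, 2, 3, 4, 5, 6, 7, 8, 9}

0, 1, 2, 3, 4, 5, 6, 7, 8, 9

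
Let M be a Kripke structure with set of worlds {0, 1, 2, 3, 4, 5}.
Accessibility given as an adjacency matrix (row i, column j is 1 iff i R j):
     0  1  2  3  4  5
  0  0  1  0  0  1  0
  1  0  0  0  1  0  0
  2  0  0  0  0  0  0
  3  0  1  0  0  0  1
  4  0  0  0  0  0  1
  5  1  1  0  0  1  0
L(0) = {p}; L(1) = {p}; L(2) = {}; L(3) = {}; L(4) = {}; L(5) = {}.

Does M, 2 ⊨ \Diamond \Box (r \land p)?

At 2: no accessible worlds, so \Diamond \Box (r \land p) is false.

No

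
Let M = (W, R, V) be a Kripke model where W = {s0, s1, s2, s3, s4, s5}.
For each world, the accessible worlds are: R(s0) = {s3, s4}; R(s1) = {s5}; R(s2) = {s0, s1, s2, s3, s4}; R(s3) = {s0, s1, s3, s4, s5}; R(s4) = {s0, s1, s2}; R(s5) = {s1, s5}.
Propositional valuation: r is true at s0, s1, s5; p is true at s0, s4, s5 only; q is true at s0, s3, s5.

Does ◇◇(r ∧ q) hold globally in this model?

Yes

Let φ = ◇◇(r ∧ q). Evaluate φ at each world:
  s0 (successors {s3, s4}): φ is true.
  s1 (successors {s5}): φ is true.
  s2 (successors {s0, s1, s2, s3, s4}): φ is true.
  s3 (successors {s0, s1, s3, s4, s5}): φ is true.
  s4 (successors {s0, s1, s2}): φ is true.
  s5 (successors {s1, s5}): φ is true.
For instance, at s0:
  At s0: ◇◇(r ∧ q) requires ◇(r ∧ q) at some successor in {s3, s4}.
    ◇(r ∧ q) holds at s3, so ◇◇(r ∧ q) is true at s0.
      At s3: ◇(r ∧ q) requires r ∧ q at some successor in {s0, s1, s3, s4, s5}.
        r ∧ q holds at s0, so ◇(r ∧ q) is true at s3.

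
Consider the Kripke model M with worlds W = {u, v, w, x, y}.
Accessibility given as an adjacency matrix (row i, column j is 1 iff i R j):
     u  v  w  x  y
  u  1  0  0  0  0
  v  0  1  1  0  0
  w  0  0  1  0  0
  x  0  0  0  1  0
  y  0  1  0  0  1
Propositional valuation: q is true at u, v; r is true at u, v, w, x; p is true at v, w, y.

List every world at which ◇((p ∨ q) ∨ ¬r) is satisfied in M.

u, v, w, y

Let φ = ◇((p ∨ q) ∨ ¬r). Evaluate φ at each world:
  u (successors {u}): φ is true.
  v (successors {v, w}): φ is true.
  w (successors {w}): φ is true.
  x (successors {x}): φ is false.
  y (successors {v, y}): φ is true.
For instance, at w:
  At w: ◇((p ∨ q) ∨ ¬r) requires (p ∨ q) ∨ ¬r at some successor in {w}.
    (p ∨ q) ∨ ¬r holds at w, so ◇((p ∨ q) ∨ ¬r) is true at w.
Satisfying worlds: {u, v, w, y}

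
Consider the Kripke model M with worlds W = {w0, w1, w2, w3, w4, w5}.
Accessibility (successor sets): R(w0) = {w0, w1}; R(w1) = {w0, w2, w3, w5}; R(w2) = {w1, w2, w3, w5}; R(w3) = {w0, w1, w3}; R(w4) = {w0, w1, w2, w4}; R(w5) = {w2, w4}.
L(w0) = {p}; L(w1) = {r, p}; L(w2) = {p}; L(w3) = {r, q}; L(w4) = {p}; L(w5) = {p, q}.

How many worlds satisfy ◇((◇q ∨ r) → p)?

6

Recall that ◇ψ holds at a world iff ψ holds at some accessible world.
Let φ = ◇((◇q ∨ r) → p). Evaluate φ at each world:
  w0 (successors {w0, w1}): φ is true.
  w1 (successors {w0, w2, w3, w5}): φ is true.
  w2 (successors {w1, w2, w3, w5}): φ is true.
  w3 (successors {w0, w1, w3}): φ is true.
  w4 (successors {w0, w1, w2, w4}): φ is true.
  w5 (successors {w2, w4}): φ is true.
For instance, at w0:
  At w0: ◇((◇q ∨ r) → p) requires (◇q ∨ r) → p at some successor in {w0, w1}.
    (◇q ∨ r) → p holds at w0, so ◇((◇q ∨ r) → p) is true at w0.
      At w0: ◇q ∨ r is false, p is true, so (◇q ∨ r) → p is true.
Satisfying worlds: {w0, w1, w2, w3, w4, w5}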